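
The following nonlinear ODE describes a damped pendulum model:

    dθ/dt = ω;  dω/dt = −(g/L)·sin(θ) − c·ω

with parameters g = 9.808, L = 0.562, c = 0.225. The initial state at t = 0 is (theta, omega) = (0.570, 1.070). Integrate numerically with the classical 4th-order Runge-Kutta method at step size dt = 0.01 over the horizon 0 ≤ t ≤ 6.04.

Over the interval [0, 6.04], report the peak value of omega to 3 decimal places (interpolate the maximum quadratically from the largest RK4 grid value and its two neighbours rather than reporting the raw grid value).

t=0.000: state=(0.570, 1.070)
step 1 (dt=0.01): k1=(1.070, -9.658), k2=(1.022, -9.726), k3=(1.021, -9.722), k4=(0.973, -9.786); state += dt/6·(k1+2k2+2k3+k4)
t=0.010: state=(0.580, 0.973)
t=0.020: state=(0.589, 0.874)
t=0.030: state=(0.598, 0.775)
continuing one RK4 step at a time; state shown every 20 steps (Δt=0.2):
t=0.200: state=(0.583, -0.933)
t=0.400: state=(0.239, -2.316)
t=0.600: state=(-0.241, -2.197)
t=0.800: state=(-0.547, -0.714)
t=1.000: state=(-0.503, 1.118)
t=1.200: state=(-0.150, 2.212)
t=1.400: state=(0.283, 1.864)
t=1.600: state=(0.518, 0.373)
t=1.800: state=(0.422, -1.271)
t=2.000: state=(0.067, -2.077)
t=2.200: state=(-0.316, -1.528)
t=2.400: state=(-0.482, -0.057)
t=2.600: state=(-0.341, 1.383)
t=2.800: state=(0.009, 1.908)
t=3.000: state=(0.337, 1.194)
t=3.200: state=(0.439, -0.226)
t=3.400: state=(0.261, -1.447)
t=3.600: state=(-0.075, -1.709)
t=3.800: state=(-0.348, -0.870)
t=4.000: state=(-0.389, 0.469)
t=4.200: state=(-0.184, 1.463)
t=4.400: state=(0.130, 1.487)
t=4.600: state=(0.347, 0.564)
t=4.800: state=(0.335, -0.667)
t=5.000: state=(0.111, -1.431)
t=5.200: state=(-0.173, -1.249)
t=5.400: state=(-0.335, -0.282)
t=5.600: state=(-0.277, 0.817)
t=5.800: state=(-0.046, 1.356)
t=6.000: state=(0.205, 1.003)
t=6.040: state=(0.241, 0.840)
largest grid value and its neighbours: omega(1.240)=2.26522, omega(1.250)=2.26860, omega(1.260)=2.26803
parabola through these three points peaks at t≈1.254 with omega≈2.26885

max omega = 2.269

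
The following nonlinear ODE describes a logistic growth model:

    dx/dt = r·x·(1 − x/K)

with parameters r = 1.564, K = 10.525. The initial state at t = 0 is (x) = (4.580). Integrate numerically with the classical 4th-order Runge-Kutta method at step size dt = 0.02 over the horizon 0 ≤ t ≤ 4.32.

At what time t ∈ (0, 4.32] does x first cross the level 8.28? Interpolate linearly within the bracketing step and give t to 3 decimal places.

t = 1.001

t=0.000: state=(4.580)
step 1 (dt=0.02): k1=(4.046), k2=(4.054), k3=(4.054), k4=(4.062); state += dt/6·(k1+2k2+2k3+k4)
t=0.020: state=(4.661)
t=0.040: state=(4.742)
t=0.060: state=(4.824)
continuing one RK4 step at a time; state shown every 10 steps (Δt=0.2):
t=0.200: state=(5.399)
t=0.400: state=(6.212)
t=0.600: state=(6.980)
t=0.800: state=(7.674)
t=1.000: state=(8.276)
next step: t=1.020: state=(8.331) — x has crossed 8.28
linear interpolation between t=1.000 (8.27649) and t=1.020 (8.33130) → t≈1.001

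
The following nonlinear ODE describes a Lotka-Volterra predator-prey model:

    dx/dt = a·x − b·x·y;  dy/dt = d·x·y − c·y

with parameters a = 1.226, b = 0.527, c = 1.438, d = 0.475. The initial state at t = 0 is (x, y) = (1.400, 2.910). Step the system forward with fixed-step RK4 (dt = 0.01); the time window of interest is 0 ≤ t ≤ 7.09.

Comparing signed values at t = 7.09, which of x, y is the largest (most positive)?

largest component: x

t=0.000: state=(1.400, 2.910)
step 1 (dt=0.01): k1=(-0.431, -2.249), k2=(-0.422, -2.244), k3=(-0.422, -2.244), k4=(-0.413, -2.238); state += dt/6·(k1+2k2+2k3+k4)
t=0.010: state=(1.396, 2.888)
t=0.020: state=(1.392, 2.865)
t=0.030: state=(1.388, 2.843)
continuing one RK4 step at a time; state shown every 25 steps (Δt=0.25):
t=0.250: state=(1.343, 2.388)
t=0.500: state=(1.372, 1.957)
t=0.750: state=(1.474, 1.617)
t=1.000: state=(1.648, 1.357)
t=1.250: state=(1.897, 1.168)
t=1.500: state=(2.230, 1.041)
t=1.750: state=(2.656, 0.970)
t=2.000: state=(3.180, 0.957)
t=2.250: state=(3.798, 1.010)
t=2.500: state=(4.481, 1.152)
t=2.750: state=(5.146, 1.426)
t=3.000: state=(5.633, 1.893)
t=3.250: state=(5.707, 2.604)
t=3.500: state=(5.193, 3.492)
t=3.750: state=(4.216, 4.274)
t=4.000: state=(3.170, 4.620)
t=4.250: state=(2.356, 4.464)
t=4.500: state=(1.831, 3.985)
t=4.750: state=(1.529, 3.390)
t=5.000: state=(1.382, 2.809)
t=5.250: state=(1.342, 2.303)
t=5.500: state=(1.385, 1.889)
t=5.750: state=(1.501, 1.564)
t=6.000: state=(1.688, 1.318)
t=6.250: state=(1.951, 1.141)
t=6.500: state=(2.300, 1.024)
t=6.750: state=(2.743, 0.964)
t=7.000: state=(3.286, 0.961)
t=7.090: state=(3.504, 0.976)
compare at T: x=3.504, y=0.976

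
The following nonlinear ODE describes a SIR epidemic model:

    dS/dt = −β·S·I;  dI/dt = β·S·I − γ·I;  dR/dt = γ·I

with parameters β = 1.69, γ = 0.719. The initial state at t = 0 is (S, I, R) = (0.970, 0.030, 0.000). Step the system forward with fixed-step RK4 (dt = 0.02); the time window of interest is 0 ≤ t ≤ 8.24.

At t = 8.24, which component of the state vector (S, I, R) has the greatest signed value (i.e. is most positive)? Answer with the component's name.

largest component: R

t=0.000: state=(0.970, 0.030, 0.000)
step 1 (dt=0.02): k1=(-0.049, 0.028, 0.022), k2=(-0.050, 0.028, 0.022), k3=(-0.050, 0.028, 0.022), k4=(-0.050, 0.028, 0.022); state += dt/6·(k1+2k2+2k3+k4)
t=0.020: state=(0.969, 0.031, 0.000)
t=0.040: state=(0.968, 0.031, 0.001)
t=0.060: state=(0.967, 0.032, 0.001)
continuing one RK4 step at a time; state shown every 25 steps (Δt=0.5):
t=0.500: state=(0.939, 0.047, 0.014)
t=1.000: state=(0.894, 0.071, 0.035)
t=1.500: state=(0.831, 0.103, 0.066)
t=2.000: state=(0.750, 0.141, 0.109)
t=2.500: state=(0.655, 0.178, 0.167)
t=3.000: state=(0.556, 0.207, 0.236)
t=3.500: state=(0.464, 0.222, 0.314)
t=4.000: state=(0.384, 0.222, 0.394)
t=4.500: state=(0.320, 0.208, 0.472)
t=5.000: state=(0.271, 0.186, 0.543)
t=5.500: state=(0.234, 0.161, 0.605)
t=6.000: state=(0.206, 0.135, 0.659)
t=6.500: state=(0.186, 0.111, 0.703)
t=7.000: state=(0.171, 0.090, 0.739)
t=7.500: state=(0.159, 0.072, 0.768)
t=8.000: state=(0.151, 0.058, 0.791)
t=8.240: state=(0.148, 0.052, 0.801)
compare at T: S=0.148, I=0.052, R=0.801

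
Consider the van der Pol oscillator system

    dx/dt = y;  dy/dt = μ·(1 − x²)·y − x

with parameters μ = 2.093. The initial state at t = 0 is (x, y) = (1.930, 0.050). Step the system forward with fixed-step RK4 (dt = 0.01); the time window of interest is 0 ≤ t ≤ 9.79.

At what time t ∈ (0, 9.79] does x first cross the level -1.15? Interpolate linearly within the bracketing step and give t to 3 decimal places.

t=0.000: state=(1.930, 0.050)
step 1 (dt=0.01): k1=(0.050, -2.215), k2=(0.039, -2.152), k3=(0.039, -2.154), k4=(0.028, -2.093); state += dt/6·(k1+2k2+2k3+k4)
t=0.010: state=(1.930, 0.028)
t=0.020: state=(1.931, 0.008)
t=0.030: state=(1.931, -0.011)
continuing one RK4 step at a time; state shown every 50 steps (Δt=0.5):
t=0.500: state=(1.823, -0.331)
t=1.000: state=(1.636, -0.416)
t=1.500: state=(1.401, -0.534)
t=2.000: state=(1.080, -0.791)
t=2.500: state=(0.527, -1.590)
t=3.000: state=(-0.822, -3.902)
t=3.080: state=(-1.135, -3.846)
next step: t=3.090: state=(-1.173, -3.808) — x has crossed -1.15
linear interpolation between t=3.080 (-1.13501) and t=3.090 (-1.17329) → t≈3.084

t = 3.084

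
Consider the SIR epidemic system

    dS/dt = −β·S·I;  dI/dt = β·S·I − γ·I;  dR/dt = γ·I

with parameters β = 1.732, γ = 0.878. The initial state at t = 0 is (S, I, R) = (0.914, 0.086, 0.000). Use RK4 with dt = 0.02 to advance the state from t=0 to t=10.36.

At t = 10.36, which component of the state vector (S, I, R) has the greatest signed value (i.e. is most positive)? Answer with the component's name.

t=0.000: state=(0.914, 0.086, 0.000)
step 1 (dt=0.02): k1=(-0.136, 0.061, 0.076), k2=(-0.137, 0.061, 0.076), k3=(-0.137, 0.061, 0.076), k4=(-0.138, 0.061, 0.077); state += dt/6·(k1+2k2+2k3+k4)
t=0.020: state=(0.911, 0.087, 0.002)
t=0.040: state=(0.908, 0.088, 0.003)
t=0.060: state=(0.906, 0.090, 0.005)
continuing one RK4 step at a time; state shown every 25 steps (Δt=0.5):
t=0.500: state=(0.837, 0.118, 0.045)
t=1.000: state=(0.744, 0.152, 0.104)
t=1.500: state=(0.645, 0.178, 0.177)
t=2.000: state=(0.548, 0.193, 0.259)
t=2.500: state=(0.464, 0.192, 0.344)
t=3.000: state=(0.395, 0.180, 0.426)
t=3.500: state=(0.341, 0.159, 0.500)
t=4.000: state=(0.300, 0.135, 0.565)
t=4.500: state=(0.269, 0.111, 0.619)
t=5.000: state=(0.247, 0.090, 0.663)
t=5.500: state=(0.230, 0.071, 0.698)
t=6.000: state=(0.218, 0.056, 0.726)
t=6.500: state=(0.209, 0.043, 0.748)
t=7.000: state=(0.202, 0.033, 0.764)
t=7.500: state=(0.197, 0.025, 0.777)
t=8.000: state=(0.194, 0.019, 0.787)
t=8.500: state=(0.191, 0.015, 0.795)
t=9.000: state=(0.189, 0.011, 0.800)
t=9.500: state=(0.187, 0.009, 0.805)
t=10.000: state=(0.186, 0.006, 0.808)
t=10.360: state=(0.185, 0.005, 0.810)
compare at T: S=0.185, I=0.005, R=0.810

largest component: R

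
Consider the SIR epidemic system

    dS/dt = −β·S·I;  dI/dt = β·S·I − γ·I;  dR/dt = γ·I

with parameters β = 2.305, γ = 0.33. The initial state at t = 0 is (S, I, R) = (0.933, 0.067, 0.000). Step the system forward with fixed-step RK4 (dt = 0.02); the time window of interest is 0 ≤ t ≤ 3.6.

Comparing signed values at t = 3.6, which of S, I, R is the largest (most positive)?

largest component: R

t=0.000: state=(0.933, 0.067, 0.000)
step 1 (dt=0.02): k1=(-0.144, 0.122, 0.022), k2=(-0.146, 0.124, 0.023), k3=(-0.147, 0.124, 0.023), k4=(-0.149, 0.126, 0.023); state += dt/6·(k1+2k2+2k3+k4)
t=0.020: state=(0.930, 0.069, 0.000)
t=0.040: state=(0.927, 0.072, 0.001)
t=0.060: state=(0.924, 0.075, 0.001)
continuing one RK4 step at a time; state shown every 10 steps (Δt=0.2):
t=0.200: state=(0.899, 0.096, 0.005)
t=0.400: state=(0.853, 0.134, 0.013)
t=0.600: state=(0.793, 0.184, 0.023)
t=0.800: state=(0.719, 0.244, 0.037)
t=1.000: state=(0.633, 0.312, 0.056)
t=1.200: state=(0.539, 0.382, 0.079)
t=1.400: state=(0.445, 0.449, 0.106)
t=1.600: state=(0.357, 0.506, 0.138)
t=1.800: state=(0.280, 0.548, 0.172)
t=2.000: state=(0.216, 0.575, 0.210)
t=2.200: state=(0.165, 0.587, 0.248)
t=2.400: state=(0.126, 0.587, 0.287)
t=2.600: state=(0.096, 0.579, 0.325)
t=2.800: state=(0.074, 0.563, 0.363)
t=3.000: state=(0.057, 0.543, 0.400)
t=3.200: state=(0.045, 0.521, 0.435)
t=3.400: state=(0.035, 0.496, 0.468)
t=3.600: state=(0.028, 0.471, 0.500)
compare at T: S=0.028, I=0.471, R=0.500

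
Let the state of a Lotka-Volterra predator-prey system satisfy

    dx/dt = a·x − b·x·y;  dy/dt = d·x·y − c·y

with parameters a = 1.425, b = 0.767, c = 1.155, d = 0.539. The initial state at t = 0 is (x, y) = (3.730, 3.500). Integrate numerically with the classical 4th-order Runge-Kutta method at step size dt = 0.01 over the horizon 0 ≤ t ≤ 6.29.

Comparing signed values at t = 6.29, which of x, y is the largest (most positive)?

largest component: y

t=0.000: state=(3.730, 3.500)
step 1 (dt=0.01): k1=(-4.698, 2.994), k2=(-4.711, 2.962), k3=(-4.710, 2.962), k4=(-4.722, 2.930); state += dt/6·(k1+2k2+2k3+k4)
t=0.010: state=(3.683, 3.530)
t=0.020: state=(3.636, 3.559)
t=0.030: state=(3.588, 3.587)
continuing one RK4 step at a time; state shown every 25 steps (Δt=0.25):
t=0.250: state=(2.572, 4.004)
t=0.500: state=(1.695, 3.982)
t=0.750: state=(1.165, 3.605)
t=1.000: state=(0.875, 3.093)
t=1.250: state=(0.726, 2.578)
t=1.500: state=(0.661, 2.119)
t=1.750: state=(0.653, 1.734)
t=2.000: state=(0.690, 1.421)
t=2.250: state=(0.769, 1.174)
t=2.500: state=(0.894, 0.983)
t=2.750: state=(1.073, 0.841)
t=3.000: state=(1.317, 0.739)
t=3.250: state=(1.643, 0.675)
t=3.500: state=(2.068, 0.649)
t=3.750: state=(2.605, 0.665)
t=4.000: state=(3.255, 0.739)
t=4.250: state=(3.979, 0.901)
t=4.500: state=(4.655, 1.210)
t=4.750: state=(5.027, 1.749)
t=5.000: state=(4.768, 2.557)
t=5.250: state=(3.824, 3.438)
t=5.500: state=(2.659, 3.983)
t=5.750: state=(1.752, 4.000)
t=6.000: state=(1.198, 3.643)
t=6.250: state=(0.892, 3.135)
t=6.290: state=(0.859, 3.051)
compare at T: x=0.859, y=3.051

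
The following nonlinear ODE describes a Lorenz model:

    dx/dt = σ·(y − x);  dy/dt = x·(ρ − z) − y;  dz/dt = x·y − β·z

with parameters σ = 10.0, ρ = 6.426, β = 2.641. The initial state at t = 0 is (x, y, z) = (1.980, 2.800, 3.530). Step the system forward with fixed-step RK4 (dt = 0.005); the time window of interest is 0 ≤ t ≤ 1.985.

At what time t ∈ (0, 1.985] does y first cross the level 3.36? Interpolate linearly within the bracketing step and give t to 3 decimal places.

t = 0.130

t=0.000: state=(1.980, 2.800, 3.530)
step 1 (dt=0.005): k1=(8.200, 2.934, -3.779), k2=(8.068, 3.005, -3.682), k3=(8.073, 3.003, -3.683), k4=(7.946, 3.073, -3.587); state += dt/6·(k1+2k2+2k3+k4)
t=0.005: state=(2.020, 2.815, 3.512)
t=0.010: state=(2.059, 2.831, 3.494)
t=0.015: state=(2.098, 2.847, 3.478)
continuing one RK4 step at a time; state shown every 20 steps (Δt=0.1):
t=0.100: state=(2.638, 3.207, 3.330)
t=0.125: state=(2.778, 3.335, 3.331)
next step: t=0.130: state=(2.806, 3.361, 3.334) — y has crossed 3.36
linear interpolation between t=0.125 (3.33483) and t=0.130 (3.36128) → t≈0.130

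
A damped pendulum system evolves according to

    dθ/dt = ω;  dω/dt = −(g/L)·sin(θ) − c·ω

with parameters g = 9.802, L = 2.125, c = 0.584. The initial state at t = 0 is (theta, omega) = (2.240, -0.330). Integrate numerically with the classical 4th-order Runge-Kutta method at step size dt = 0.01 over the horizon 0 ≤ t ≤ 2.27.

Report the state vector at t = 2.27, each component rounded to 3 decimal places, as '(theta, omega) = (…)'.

t=0.000: state=(2.240, -0.330)
step 1 (dt=0.01): k1=(-0.330, -3.425), k2=(-0.347, -3.420), k3=(-0.347, -3.420), k4=(-0.364, -3.415); state += dt/6·(k1+2k2+2k3+k4)
t=0.010: state=(2.237, -0.364)
t=0.020: state=(2.233, -0.398)
t=0.030: state=(2.229, -0.432)
continuing one RK4 step at a time; state shown every 10 steps (Δt=0.1):
t=0.100: state=(2.190, -0.669)
t=0.200: state=(2.106, -1.006)
t=0.300: state=(1.989, -1.346)
t=0.400: state=(1.837, -1.691)
t=0.500: state=(1.651, -2.036)
t=0.600: state=(1.430, -2.367)
t=0.700: state=(1.178, -2.664)
t=0.800: state=(0.900, -2.898)
t=0.900: state=(0.602, -3.038)
t=1.000: state=(0.296, -3.059)
t=1.100: state=(-0.006, -2.949)
t=1.200: state=(-0.290, -2.714)
t=1.300: state=(-0.545, -2.378)
t=1.400: state=(-0.763, -1.969)
t=1.500: state=(-0.937, -1.520)
t=1.600: state=(-1.066, -1.055)
t=1.700: state=(-1.149, -0.594)
t=1.800: state=(-1.186, -0.148)
t=1.900: state=(-1.179, 0.276)
t=2.000: state=(-1.131, 0.671)
t=2.100: state=(-1.046, 1.030)
t=2.200: state=(-0.927, 1.346)
t=2.270: state=(-0.826, 1.535)

(theta, omega) = (-0.826, 1.535)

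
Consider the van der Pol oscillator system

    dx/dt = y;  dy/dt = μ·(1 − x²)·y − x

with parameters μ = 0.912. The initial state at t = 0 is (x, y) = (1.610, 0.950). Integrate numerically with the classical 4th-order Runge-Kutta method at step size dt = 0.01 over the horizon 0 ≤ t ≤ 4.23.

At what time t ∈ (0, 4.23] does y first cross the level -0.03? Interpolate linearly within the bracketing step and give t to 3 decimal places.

t=0.000: state=(1.610, 0.950)
step 1 (dt=0.01): k1=(0.950, -2.989), k2=(0.935, -2.986), k3=(0.935, -2.985), k4=(0.920, -2.981); state += dt/6·(k1+2k2+2k3+k4)
t=0.010: state=(1.619, 0.920)
t=0.020: state=(1.628, 0.890)
t=0.030: state=(1.637, 0.861)
continuing one RK4 step at a time; state shown every 20 steps (Δt=0.2):
t=0.200: state=(1.743, 0.394)
t=0.400: state=(1.777, -0.025)
next step: t=0.410: state=(1.777, -0.042) — y has crossed -0.03
linear interpolation between t=0.400 (-0.02524) and t=0.410 (-0.04234) → t≈0.403

t = 0.403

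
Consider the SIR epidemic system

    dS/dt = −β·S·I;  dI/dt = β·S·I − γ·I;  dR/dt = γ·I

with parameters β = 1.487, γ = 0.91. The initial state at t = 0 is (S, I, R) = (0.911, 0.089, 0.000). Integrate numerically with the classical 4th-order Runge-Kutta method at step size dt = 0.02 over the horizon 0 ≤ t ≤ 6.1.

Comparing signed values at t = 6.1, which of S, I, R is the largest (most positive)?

t=0.000: state=(0.911, 0.089, 0.000)
step 1 (dt=0.02): k1=(-0.121, 0.040, 0.081), k2=(-0.121, 0.040, 0.081), k3=(-0.121, 0.040, 0.081), k4=(-0.121, 0.040, 0.082); state += dt/6·(k1+2k2+2k3+k4)
t=0.020: state=(0.909, 0.090, 0.002)
t=0.040: state=(0.906, 0.091, 0.003)
t=0.060: state=(0.904, 0.091, 0.005)
continuing one RK4 step at a time; state shown every 10 steps (Δt=0.2):
t=0.200: state=(0.886, 0.097, 0.017)
t=0.400: state=(0.860, 0.105, 0.035)
t=0.600: state=(0.833, 0.112, 0.055)
t=0.800: state=(0.804, 0.119, 0.076)
t=1.000: state=(0.776, 0.126, 0.098)
t=1.200: state=(0.746, 0.132, 0.122)
t=1.400: state=(0.717, 0.136, 0.146)
t=1.600: state=(0.688, 0.140, 0.172)
t=1.800: state=(0.660, 0.143, 0.197)
t=2.000: state=(0.632, 0.144, 0.223)
t=2.200: state=(0.606, 0.145, 0.250)
t=2.400: state=(0.580, 0.144, 0.276)
t=2.600: state=(0.556, 0.142, 0.302)
t=2.800: state=(0.533, 0.139, 0.328)
t=3.000: state=(0.512, 0.135, 0.353)
t=3.200: state=(0.492, 0.131, 0.377)
t=3.400: state=(0.474, 0.126, 0.400)
t=3.600: state=(0.457, 0.121, 0.423)
t=3.800: state=(0.441, 0.115, 0.444)
t=4.000: state=(0.426, 0.109, 0.464)
t=4.200: state=(0.413, 0.103, 0.484)
t=4.400: state=(0.401, 0.097, 0.502)
t=4.600: state=(0.390, 0.091, 0.519)
t=4.800: state=(0.380, 0.085, 0.535)
t=5.000: state=(0.371, 0.079, 0.550)
t=5.200: state=(0.363, 0.074, 0.564)
t=5.400: state=(0.355, 0.068, 0.577)
t=5.600: state=(0.348, 0.063, 0.589)
t=5.800: state=(0.342, 0.058, 0.600)
t=6.000: state=(0.336, 0.054, 0.610)
t=6.100: state=(0.334, 0.052, 0.615)
compare at T: S=0.334, I=0.052, R=0.615

largest component: R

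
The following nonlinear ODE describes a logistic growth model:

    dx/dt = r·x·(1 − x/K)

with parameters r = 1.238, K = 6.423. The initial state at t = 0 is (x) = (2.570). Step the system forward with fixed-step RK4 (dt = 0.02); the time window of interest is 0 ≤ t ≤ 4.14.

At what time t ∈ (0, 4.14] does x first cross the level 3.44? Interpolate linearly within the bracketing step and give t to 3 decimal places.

t=0.000: state=(2.570)
step 1 (dt=0.02): k1=(1.909), k2=(1.913), k3=(1.913), k4=(1.918); state += dt/6·(k1+2k2+2k3+k4)
t=0.020: state=(2.608)
t=0.040: state=(2.647)
t=0.060: state=(2.685)
continuing one RK4 step at a time; state shown every 10 steps (Δt=0.2):
t=0.200: state=(2.959)
t=0.400: state=(3.356)
t=0.440: state=(3.436)
next step: t=0.460: state=(3.475) — x has crossed 3.44
linear interpolation between t=0.440 (3.43558) and t=0.460 (3.47511) → t≈0.442

t = 0.442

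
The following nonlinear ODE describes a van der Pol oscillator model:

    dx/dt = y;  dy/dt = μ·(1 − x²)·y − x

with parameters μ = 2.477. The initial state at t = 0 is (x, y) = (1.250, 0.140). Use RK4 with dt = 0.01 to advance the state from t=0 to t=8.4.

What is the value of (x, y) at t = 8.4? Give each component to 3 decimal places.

t=0.000: state=(1.250, 0.140)
step 1 (dt=0.01): k1=(0.140, -1.445), k2=(0.133, -1.436), k3=(0.133, -1.436), k4=(0.126, -1.427); state += dt/6·(k1+2k2+2k3+k4)
t=0.010: state=(1.251, 0.126)
t=0.020: state=(1.253, 0.111)
t=0.030: state=(1.254, 0.097)
continuing one RK4 step at a time; state shown every 50 steps (Δt=0.5):
t=0.500: state=(1.174, -0.389)
t=1.000: state=(0.871, -0.870)
t=1.500: state=(0.145, -2.410)
t=2.000: state=(-1.648, -2.798)
t=2.500: state=(-1.995, 0.171)
t=3.000: state=(-1.869, 0.288)
t=3.500: state=(-1.714, 0.334)
t=4.000: state=(-1.531, 0.405)
t=4.500: state=(-1.299, 0.538)
t=5.000: state=(-0.963, 0.869)
t=5.500: state=(-0.285, 2.167)
t=6.000: state=(1.500, 3.523)
t=6.500: state=(2.016, -0.130)
t=7.000: state=(1.898, -0.281)
t=7.500: state=(1.747, -0.324)
t=8.000: state=(1.570, -0.388)
t=8.400: state=(1.399, -0.473)

(x, y) = (1.399, -0.473)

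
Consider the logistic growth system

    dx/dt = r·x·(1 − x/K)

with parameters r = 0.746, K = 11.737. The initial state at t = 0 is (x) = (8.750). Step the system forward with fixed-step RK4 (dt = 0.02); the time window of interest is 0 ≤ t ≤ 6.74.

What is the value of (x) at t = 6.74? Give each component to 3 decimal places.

t=0.000: state=(8.750)
step 1 (dt=0.02): k1=(1.661), k2=(1.655), k3=(1.655), k4=(1.649); state += dt/6·(k1+2k2+2k3+k4)
t=0.020: state=(8.783)
t=0.040: state=(8.816)
t=0.060: state=(8.849)
continuing one RK4 step at a time; state shown every 25 steps (Δt=0.5):
t=0.500: state=(9.503)
t=1.000: state=(10.102)
t=1.500: state=(10.560)
t=2.000: state=(10.900)
t=2.500: state=(11.148)
t=3.000: state=(11.325)
t=3.500: state=(11.450)
t=4.000: state=(11.538)
t=4.500: state=(11.599)
t=5.000: state=(11.642)
t=5.500: state=(11.671)
t=6.000: state=(11.692)
t=6.500: state=(11.706)
t=6.740: state=(11.711)

(x) = (11.711)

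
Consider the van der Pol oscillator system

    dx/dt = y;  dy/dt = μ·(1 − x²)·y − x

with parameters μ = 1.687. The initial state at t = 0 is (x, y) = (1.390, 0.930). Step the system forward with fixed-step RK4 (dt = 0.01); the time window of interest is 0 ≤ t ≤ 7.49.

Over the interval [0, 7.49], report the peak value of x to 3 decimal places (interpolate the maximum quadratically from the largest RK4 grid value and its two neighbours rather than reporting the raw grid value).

t=0.000: state=(1.390, 0.930)
step 1 (dt=0.01): k1=(0.930, -2.852), k2=(0.916, -2.855), k3=(0.916, -2.854), k4=(0.901, -2.855); state += dt/6·(k1+2k2+2k3+k4)
t=0.010: state=(1.399, 0.901)
t=0.020: state=(1.408, 0.873)
t=0.030: state=(1.417, 0.844)
continuing one RK4 step at a time; state shown every 25 steps (Δt=0.25):
t=0.250: state=(1.537, 0.277)
t=0.500: state=(1.549, -0.139)
t=0.750: state=(1.483, -0.374)
t=1.000: state=(1.369, -0.532)
t=1.250: state=(1.217, -0.684)
t=1.500: state=(1.023, -0.881)
t=1.750: state=(0.768, -1.189)
t=2.000: state=(0.409, -1.728)
t=2.250: state=(-0.128, -2.635)
t=2.500: state=(-0.904, -3.404)
t=2.750: state=(-1.653, -2.219)
t=3.000: state=(-1.973, -0.515)
t=3.250: state=(-2.004, 0.138)
t=3.500: state=(-1.941, 0.327)
t=3.750: state=(-1.849, 0.400)
t=4.000: state=(-1.743, 0.450)
t=4.250: state=(-1.624, 0.503)
t=4.500: state=(-1.491, 0.570)
t=4.750: state=(-1.337, 0.665)
t=5.000: state=(-1.154, 0.806)
t=5.250: state=(-0.927, 1.034)
t=5.500: state=(-0.624, 1.430)
t=5.750: state=(-0.186, 2.141)
t=6.000: state=(0.477, 3.163)
t=6.250: state=(1.312, 3.139)
t=6.500: state=(1.872, 1.258)
t=6.750: state=(2.015, 0.093)
t=7.000: state=(1.986, -0.258)
t=7.250: state=(1.905, -0.368)
t=7.490: state=(1.810, -0.421)
largest grid value and its neighbours: x(6.780)=2.01712, x(6.790)=2.01724, x(6.800)=2.01717
parabola through these three points peaks at t≈6.791 with x≈2.01725

max x = 2.017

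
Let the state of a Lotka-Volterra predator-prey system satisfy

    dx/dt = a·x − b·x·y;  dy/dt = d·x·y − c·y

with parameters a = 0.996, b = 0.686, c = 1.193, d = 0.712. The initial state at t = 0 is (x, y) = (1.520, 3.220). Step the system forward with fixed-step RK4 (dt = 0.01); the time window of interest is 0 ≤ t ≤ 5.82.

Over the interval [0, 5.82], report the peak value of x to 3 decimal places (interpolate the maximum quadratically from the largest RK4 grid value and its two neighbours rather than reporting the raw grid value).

t=0.000: state=(1.520, 3.220)
step 1 (dt=0.01): k1=(-1.844, -0.357), k2=(-1.831, -0.378), k3=(-1.831, -0.377), k4=(-1.818, -0.398); state += dt/6·(k1+2k2+2k3+k4)
t=0.010: state=(1.502, 3.216)
t=0.020: state=(1.484, 3.212)
t=0.030: state=(1.466, 3.207)
continuing one RK4 step at a time; state shown every 20 steps (Δt=0.2):
t=0.200: state=(1.203, 3.075)
t=0.400: state=(0.978, 2.827)
t=0.600: state=(0.826, 2.530)
t=0.800: state=(0.728, 2.225)
t=1.000: state=(0.668, 1.935)
t=1.200: state=(0.637, 1.672)
t=1.400: state=(0.628, 1.441)
t=1.600: state=(0.638, 1.242)
t=1.800: state=(0.664, 1.073)
t=2.000: state=(0.707, 0.932)
t=2.200: state=(0.765, 0.815)
t=2.400: state=(0.841, 0.720)
t=2.600: state=(0.935, 0.643)
t=2.800: state=(1.049, 0.583)
t=3.000: state=(1.185, 0.539)
t=3.200: state=(1.347, 0.508)
t=3.400: state=(1.535, 0.491)
t=3.600: state=(1.752, 0.489)
t=3.800: state=(1.998, 0.503)
t=4.000: state=(2.271, 0.536)
t=4.200: state=(2.566, 0.596)
t=4.400: state=(2.868, 0.691)
t=4.600: state=(3.154, 0.836)
t=4.800: state=(3.385, 1.050)
t=5.000: state=(3.507, 1.354)
t=5.200: state=(3.461, 1.755)
t=5.400: state=(3.215, 2.230)
t=5.600: state=(2.797, 2.699)
t=5.800: state=(2.295, 3.056)
t=5.820: state=(2.245, 3.082)
largest grid value and its neighbours: x(5.040)=3.51265, x(5.050)=3.51304, x(5.060)=3.51297
parabola through these three points peaks at t≈5.054 with x≈3.51307

max x = 3.513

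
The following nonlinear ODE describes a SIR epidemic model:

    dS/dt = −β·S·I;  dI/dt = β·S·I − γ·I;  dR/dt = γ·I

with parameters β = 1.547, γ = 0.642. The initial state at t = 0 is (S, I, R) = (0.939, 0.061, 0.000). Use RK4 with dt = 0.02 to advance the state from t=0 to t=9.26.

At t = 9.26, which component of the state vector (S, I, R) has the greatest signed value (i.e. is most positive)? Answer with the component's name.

t=0.000: state=(0.939, 0.061, 0.000)
step 1 (dt=0.02): k1=(-0.089, 0.049, 0.039), k2=(-0.089, 0.050, 0.039), k3=(-0.089, 0.050, 0.039), k4=(-0.090, 0.050, 0.040); state += dt/6·(k1+2k2+2k3+k4)
t=0.020: state=(0.937, 0.062, 0.001)
t=0.040: state=(0.935, 0.063, 0.002)
t=0.060: state=(0.934, 0.064, 0.002)
continuing one RK4 step at a time; state shown every 25 steps (Δt=0.5):
t=0.500: state=(0.886, 0.090, 0.024)
t=1.000: state=(0.816, 0.126, 0.058)
t=1.500: state=(0.729, 0.166, 0.105)
t=2.000: state=(0.631, 0.204, 0.165)
t=2.500: state=(0.533, 0.232, 0.235)
t=3.000: state=(0.443, 0.245, 0.312)
t=3.500: state=(0.366, 0.243, 0.391)
t=4.000: state=(0.305, 0.228, 0.467)
t=4.500: state=(0.258, 0.206, 0.537)
t=5.000: state=(0.222, 0.180, 0.598)
t=5.500: state=(0.195, 0.153, 0.652)
t=6.000: state=(0.175, 0.128, 0.697)
t=6.500: state=(0.160, 0.106, 0.734)
t=7.000: state=(0.149, 0.086, 0.765)
t=7.500: state=(0.140, 0.070, 0.790)
t=8.000: state=(0.133, 0.056, 0.810)
t=8.500: state=(0.128, 0.045, 0.827)
t=9.000: state=(0.124, 0.036, 0.840)
t=9.260: state=(0.122, 0.032, 0.845)
compare at T: S=0.122, I=0.032, R=0.845

largest component: R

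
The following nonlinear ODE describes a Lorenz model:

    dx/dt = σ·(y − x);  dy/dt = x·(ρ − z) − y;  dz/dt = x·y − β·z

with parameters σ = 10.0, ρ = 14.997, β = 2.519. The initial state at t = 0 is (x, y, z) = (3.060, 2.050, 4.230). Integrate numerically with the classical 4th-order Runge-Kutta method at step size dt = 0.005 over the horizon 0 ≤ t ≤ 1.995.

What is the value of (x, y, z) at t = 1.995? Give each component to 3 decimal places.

(x, y, z) = (2.498, 3.265, 8.252)

t=0.000: state=(3.060, 2.050, 4.230)
step 1 (dt=0.005): k1=(-10.100, 30.897, -4.382), k2=(-9.075, 30.581, -4.172), k3=(-9.109, 30.608, -4.170), k4=(-8.114, 30.316, -3.962); state += dt/6·(k1+2k2+2k3+k4)
t=0.005: state=(3.015, 2.203, 4.209)
t=0.010: state=(2.979, 2.353, 4.190)
t=0.015: state=(2.952, 2.502, 4.174)
continuing one RK4 step at a time; state shown every 20 steps (Δt=0.1):
t=0.100: state=(3.505, 5.031, 4.277)
t=0.200: state=(5.819, 8.845, 6.200)
t=0.300: state=(9.132, 12.247, 12.130)
t=0.400: state=(10.577, 9.711, 19.877)
t=0.500: state=(7.629, 3.437, 20.790)
t=0.600: state=(3.830, 0.859, 17.097)
t=0.700: state=(1.830, 0.673, 13.449)
t=0.800: state=(1.214, 1.016, 10.558)
t=0.900: state=(1.278, 1.566, 8.344)
t=1.000: state=(1.774, 2.492, 6.756)
t=1.100: state=(2.779, 4.120, 5.912)
t=1.200: state=(4.557, 6.811, 6.371)
t=1.300: state=(7.236, 10.184, 9.493)
t=1.400: state=(9.692, 11.079, 15.856)
t=1.500: state=(9.154, 6.740, 20.196)
t=1.600: state=(5.939, 2.600, 18.682)
t=1.700: state=(3.293, 1.449, 15.255)
t=1.800: state=(2.157, 1.619, 12.197)
t=1.900: state=(2.029, 2.248, 9.824)
t=1.995: state=(2.498, 3.265, 8.252)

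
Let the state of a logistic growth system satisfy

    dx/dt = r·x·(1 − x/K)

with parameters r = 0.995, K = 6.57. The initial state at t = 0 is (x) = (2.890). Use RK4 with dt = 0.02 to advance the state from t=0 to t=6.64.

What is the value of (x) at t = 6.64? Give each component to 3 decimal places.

(x) = (6.559)

t=0.000: state=(2.890)
step 1 (dt=0.02): k1=(1.611), k2=(1.613), k3=(1.613), k4=(1.614); state += dt/6·(k1+2k2+2k3+k4)
t=0.020: state=(2.922)
t=0.040: state=(2.955)
t=0.060: state=(2.987)
continuing one RK4 step at a time; state shown every 25 steps (Δt=0.5):
t=0.500: state=(3.703)
t=1.000: state=(4.467)
t=1.500: state=(5.108)
t=2.000: state=(5.596)
t=2.500: state=(5.941)
t=3.000: state=(6.173)
t=3.500: state=(6.323)
t=4.000: state=(6.417)
t=4.500: state=(6.476)
t=5.000: state=(6.513)
t=5.500: state=(6.535)
t=6.000: state=(6.549)
t=6.500: state=(6.557)
t=6.640: state=(6.559)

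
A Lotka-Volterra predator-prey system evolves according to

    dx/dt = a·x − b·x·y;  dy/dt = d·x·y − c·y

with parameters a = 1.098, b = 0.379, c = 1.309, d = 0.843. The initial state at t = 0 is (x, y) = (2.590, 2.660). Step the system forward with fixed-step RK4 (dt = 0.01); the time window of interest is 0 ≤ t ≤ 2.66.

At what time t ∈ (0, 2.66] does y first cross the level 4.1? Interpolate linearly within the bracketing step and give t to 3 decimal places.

t=0.000: state=(2.590, 2.660)
step 1 (dt=0.01): k1=(0.233, 2.326), k2=(0.221, 2.339), k3=(0.221, 2.339), k4=(0.210, 2.351); state += dt/6·(k1+2k2+2k3+k4)
t=0.010: state=(2.592, 2.683)
t=0.020: state=(2.594, 2.707)
t=0.030: state=(2.596, 2.731)
continuing one RK4 step at a time; state shown every 10 steps (Δt=0.1):
t=0.100: state=(2.601, 2.905)
t=0.200: state=(2.588, 3.172)
t=0.300: state=(2.547, 3.456)
t=0.400: state=(2.480, 3.748)
t=0.500: state=(2.388, 4.038)
t=0.520: state=(2.367, 4.095)
next step: t=0.530: state=(2.356, 4.123) — y has crossed 4.1
linear interpolation between t=0.520 (4.09476) and t=0.530 (4.12277) → t≈0.522

t = 0.522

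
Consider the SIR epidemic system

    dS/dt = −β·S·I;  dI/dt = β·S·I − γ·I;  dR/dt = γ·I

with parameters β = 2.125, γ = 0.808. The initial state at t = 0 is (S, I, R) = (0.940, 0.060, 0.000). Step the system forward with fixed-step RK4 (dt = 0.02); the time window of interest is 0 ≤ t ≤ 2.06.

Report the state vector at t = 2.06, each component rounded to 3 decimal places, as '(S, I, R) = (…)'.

t=0.000: state=(0.940, 0.060, 0.000)
step 1 (dt=0.02): k1=(-0.120, 0.071, 0.048), k2=(-0.121, 0.072, 0.049), k3=(-0.121, 0.072, 0.049), k4=(-0.122, 0.073, 0.050); state += dt/6·(k1+2k2+2k3+k4)
t=0.020: state=(0.938, 0.061, 0.001)
t=0.040: state=(0.935, 0.063, 0.002)
t=0.060: state=(0.933, 0.064, 0.003)
continuing one RK4 step at a time; state shown every 5 steps (Δt=0.1):
t=0.100: state=(0.927, 0.067, 0.005)
t=0.200: state=(0.913, 0.076, 0.011)
t=0.300: state=(0.898, 0.085, 0.017)
t=0.400: state=(0.881, 0.094, 0.025)
t=0.500: state=(0.863, 0.105, 0.033)
t=0.600: state=(0.843, 0.116, 0.042)
t=0.700: state=(0.821, 0.127, 0.051)
t=0.800: state=(0.798, 0.140, 0.062)
t=0.900: state=(0.774, 0.152, 0.074)
t=1.000: state=(0.748, 0.165, 0.087)
t=1.100: state=(0.721, 0.178, 0.101)
t=1.200: state=(0.694, 0.191, 0.116)
t=1.300: state=(0.665, 0.203, 0.131)
t=1.400: state=(0.636, 0.215, 0.148)
t=1.500: state=(0.607, 0.227, 0.166)
t=1.600: state=(0.578, 0.237, 0.185)
t=1.700: state=(0.549, 0.247, 0.205)
t=1.800: state=(0.520, 0.255, 0.225)
t=1.900: state=(0.493, 0.262, 0.246)
t=2.000: state=(0.466, 0.267, 0.267)
t=2.060: state=(0.450, 0.270, 0.280)

(S, I, R) = (0.450, 0.270, 0.280)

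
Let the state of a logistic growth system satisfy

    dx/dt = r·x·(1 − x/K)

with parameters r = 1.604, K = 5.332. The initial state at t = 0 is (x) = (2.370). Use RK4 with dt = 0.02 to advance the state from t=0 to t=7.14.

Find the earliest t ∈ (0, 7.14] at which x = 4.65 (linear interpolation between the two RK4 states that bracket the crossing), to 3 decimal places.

t=0.000: state=(2.370)
step 1 (dt=0.02): k1=(2.112), k2=(2.115), k3=(2.115), k4=(2.119); state += dt/6·(k1+2k2+2k3+k4)
t=0.020: state=(2.412)
t=0.040: state=(2.455)
t=0.060: state=(2.497)
continuing one RK4 step at a time; state shown every 25 steps (Δt=0.5):
t=0.500: state=(3.417)
t=1.000: state=(4.261)
t=1.320: state=(4.635)
next step: t=1.340: state=(4.654) — x has crossed 4.65
linear interpolation between t=1.320 (4.63482) and t=1.340 (4.65403) → t≈1.336

t = 1.336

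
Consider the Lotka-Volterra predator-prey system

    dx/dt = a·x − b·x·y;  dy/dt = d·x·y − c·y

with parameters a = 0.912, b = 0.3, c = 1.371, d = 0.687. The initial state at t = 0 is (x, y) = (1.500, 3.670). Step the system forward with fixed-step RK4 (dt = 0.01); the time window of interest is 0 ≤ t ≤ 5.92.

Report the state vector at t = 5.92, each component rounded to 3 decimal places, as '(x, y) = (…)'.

(x, y) = (1.449, 3.363)

t=0.000: state=(1.500, 3.670)
step 1 (dt=0.01): k1=(-0.283, -1.250), k2=(-0.280, -1.251), k3=(-0.280, -1.251), k4=(-0.277, -1.252); state += dt/6·(k1+2k2+2k3+k4)
t=0.010: state=(1.497, 3.657)
t=0.020: state=(1.494, 3.645)
t=0.030: state=(1.492, 3.632)
continuing one RK4 step at a time; state shown every 20 steps (Δt=0.2):
t=0.200: state=(1.455, 3.417)
t=0.400: state=(1.434, 3.167)
t=0.600: state=(1.433, 2.931)
t=0.800: state=(1.452, 2.716)
t=1.000: state=(1.489, 2.526)
t=1.200: state=(1.543, 2.365)
t=1.400: state=(1.614, 2.233)
t=1.600: state=(1.699, 2.131)
t=1.800: state=(1.799, 2.059)
t=2.000: state=(1.910, 2.019)
t=2.200: state=(2.032, 2.012)
t=2.400: state=(2.160, 2.040)
t=2.600: state=(2.289, 2.105)
t=2.800: state=(2.414, 2.211)
t=3.000: state=(2.526, 2.361)
t=3.200: state=(2.617, 2.556)
t=3.400: state=(2.675, 2.796)
t=3.600: state=(2.692, 3.074)
t=3.800: state=(2.663, 3.378)
t=4.000: state=(2.585, 3.685)
t=4.200: state=(2.466, 3.965)
t=4.400: state=(2.316, 4.187)
t=4.600: state=(2.152, 4.327)
t=4.800: state=(1.989, 4.371)
t=5.000: state=(1.838, 4.321)
t=5.200: state=(1.708, 4.190)
t=5.400: state=(1.603, 3.997)
t=5.600: state=(1.524, 3.766)
t=5.800: state=(1.470, 3.515)
t=5.920: state=(1.449, 3.363)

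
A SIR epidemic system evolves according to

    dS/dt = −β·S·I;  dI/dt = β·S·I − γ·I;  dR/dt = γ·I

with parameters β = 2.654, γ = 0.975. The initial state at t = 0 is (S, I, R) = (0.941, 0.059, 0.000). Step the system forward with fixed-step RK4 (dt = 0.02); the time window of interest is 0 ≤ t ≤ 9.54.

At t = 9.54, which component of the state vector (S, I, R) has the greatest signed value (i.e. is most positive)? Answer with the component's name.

largest component: R

t=0.000: state=(0.941, 0.059, 0.000)
step 1 (dt=0.02): k1=(-0.147, 0.090, 0.058), k2=(-0.149, 0.091, 0.058), k3=(-0.149, 0.091, 0.058), k4=(-0.151, 0.092, 0.059); state += dt/6·(k1+2k2+2k3+k4)
t=0.020: state=(0.938, 0.061, 0.001)
t=0.040: state=(0.935, 0.063, 0.002)
t=0.060: state=(0.932, 0.065, 0.004)
continuing one RK4 step at a time; state shown every 25 steps (Δt=0.5):
t=0.500: state=(0.839, 0.119, 0.042)
t=1.000: state=(0.679, 0.201, 0.120)
t=1.500: state=(0.495, 0.269, 0.236)
t=2.000: state=(0.341, 0.286, 0.373)
t=2.500: state=(0.237, 0.256, 0.507)
t=3.000: state=(0.174, 0.206, 0.620)
t=3.500: state=(0.137, 0.155, 0.708)
t=4.000: state=(0.115, 0.113, 0.773)
t=4.500: state=(0.101, 0.080, 0.819)
t=5.000: state=(0.093, 0.056, 0.852)
t=5.500: state=(0.087, 0.038, 0.874)
t=6.000: state=(0.083, 0.026, 0.890)
t=6.500: state=(0.081, 0.018, 0.901)
t=7.000: state=(0.079, 0.012, 0.908)
t=7.500: state=(0.078, 0.008, 0.913)
t=8.000: state=(0.078, 0.006, 0.917)
t=8.500: state=(0.077, 0.004, 0.919)
t=9.000: state=(0.077, 0.003, 0.921)
t=9.500: state=(0.077, 0.002, 0.922)
t=9.540: state=(0.077, 0.002, 0.922)
compare at T: S=0.077, I=0.002, R=0.922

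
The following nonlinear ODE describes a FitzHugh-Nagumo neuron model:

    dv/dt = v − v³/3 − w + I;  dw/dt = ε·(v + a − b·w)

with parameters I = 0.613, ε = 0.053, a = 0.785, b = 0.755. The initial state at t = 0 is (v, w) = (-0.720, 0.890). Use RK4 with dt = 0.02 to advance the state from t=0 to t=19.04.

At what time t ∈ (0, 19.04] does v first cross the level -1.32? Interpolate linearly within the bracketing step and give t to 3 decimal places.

t = 0.669

t=0.000: state=(-0.720, 0.890)
step 1 (dt=0.02): k1=(-0.873, -0.032), k2=(-0.876, -0.033), k3=(-0.876, -0.033), k4=(-0.880, -0.033); state += dt/6·(k1+2k2+2k3+k4)
t=0.020: state=(-0.738, 0.889)
t=0.040: state=(-0.755, 0.889)
t=0.060: state=(-0.773, 0.888)
t=0.660: state=(-1.313, 0.859)
next step: t=0.680: state=(-1.329, 0.857) — v has crossed -1.32
linear interpolation between t=0.660 (-1.31306) and t=0.680 (-1.32901) → t≈0.669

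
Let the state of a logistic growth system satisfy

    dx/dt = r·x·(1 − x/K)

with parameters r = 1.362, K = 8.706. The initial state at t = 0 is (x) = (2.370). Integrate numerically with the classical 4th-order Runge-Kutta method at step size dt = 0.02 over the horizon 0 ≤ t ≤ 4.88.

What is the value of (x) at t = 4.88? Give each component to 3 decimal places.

(x) = (8.676)

t=0.000: state=(2.370)
step 1 (dt=0.02): k1=(2.349), k2=(2.364), k3=(2.364), k4=(2.378); state += dt/6·(k1+2k2+2k3+k4)
t=0.020: state=(2.417)
t=0.040: state=(2.465)
t=0.060: state=(2.514)
continuing one RK4 step at a time; state shown every 10 steps (Δt=0.2):
t=0.200: state=(2.868)
t=0.400: state=(3.413)
t=0.600: state=(3.992)
t=0.800: state=(4.584)
t=1.000: state=(5.167)
t=1.200: state=(5.722)
t=1.400: state=(6.231)
t=1.600: state=(6.684)
t=1.800: state=(7.076)
t=2.000: state=(7.407)
t=2.200: state=(7.680)
t=2.400: state=(7.902)
t=2.600: state=(8.080)
t=2.800: state=(8.221)
t=3.000: state=(8.332)
t=3.200: state=(8.418)
t=3.400: state=(8.485)
t=3.600: state=(8.537)
t=3.800: state=(8.576)
t=4.000: state=(8.607)
t=4.200: state=(8.630)
t=4.400: state=(8.648)
t=4.600: state=(8.662)
t=4.800: state=(8.672)
t=4.880: state=(8.676)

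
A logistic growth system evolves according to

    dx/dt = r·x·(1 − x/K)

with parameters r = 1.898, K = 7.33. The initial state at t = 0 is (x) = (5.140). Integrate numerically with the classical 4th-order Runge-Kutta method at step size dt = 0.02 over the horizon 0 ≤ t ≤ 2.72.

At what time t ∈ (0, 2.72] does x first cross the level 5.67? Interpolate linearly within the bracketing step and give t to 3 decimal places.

t=0.000: state=(5.140)
step 1 (dt=0.02): k1=(2.915), k2=(2.892), k3=(2.892), k4=(2.870); state += dt/6·(k1+2k2+2k3+k4)
t=0.020: state=(5.198)
t=0.040: state=(5.255)
t=0.060: state=(5.311)
continuing one RK4 step at a time; state shown every 5 steps (Δt=0.1):
t=0.100: state=(5.420)
t=0.180: state=(5.626)
next step: t=0.200: state=(5.676) — x has crossed 5.67
linear interpolation between t=0.180 (5.62649) and t=0.200 (5.67562) → t≈0.198

t = 0.198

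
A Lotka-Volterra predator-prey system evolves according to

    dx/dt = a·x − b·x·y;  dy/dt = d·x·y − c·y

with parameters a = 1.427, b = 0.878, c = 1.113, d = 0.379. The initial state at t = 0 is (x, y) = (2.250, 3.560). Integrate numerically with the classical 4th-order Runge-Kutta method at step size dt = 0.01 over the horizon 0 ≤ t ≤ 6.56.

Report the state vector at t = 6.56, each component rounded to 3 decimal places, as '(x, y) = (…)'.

t=0.000: state=(2.250, 3.560)
step 1 (dt=0.01): k1=(-3.822, -0.926), k2=(-3.780, -0.951), k3=(-3.781, -0.951), k4=(-3.739, -0.975); state += dt/6·(k1+2k2+2k3+k4)
t=0.010: state=(2.212, 3.550)
t=0.020: state=(2.175, 3.541)
t=0.030: state=(2.139, 3.530)
continuing one RK4 step at a time; state shown every 25 steps (Δt=0.25):
t=0.250: state=(1.523, 3.212)
t=0.500: state=(1.130, 2.752)
t=0.750: state=(0.928, 2.295)
t=1.000: state=(0.839, 1.888)
t=1.250: state=(0.824, 1.546)
t=1.500: state=(0.865, 1.267)
t=1.750: state=(0.960, 1.045)
t=2.000: state=(1.112, 0.873)
t=2.250: state=(1.331, 0.741)
t=2.500: state=(1.635, 0.646)
t=2.750: state=(2.042, 0.581)
t=3.000: state=(2.579, 0.547)
t=3.250: state=(3.271, 0.546)
t=3.500: state=(4.131, 0.586)
t=3.750: state=(5.139, 0.688)
t=4.000: state=(6.189, 0.891)
t=4.250: state=(7.006, 1.265)
t=4.500: state=(7.119, 1.884)
t=4.750: state=(6.161, 2.698)
t=5.000: state=(4.485, 3.390)
t=5.250: state=(2.936, 3.635)
t=5.500: state=(1.916, 3.449)
t=5.750: state=(1.340, 3.038)
t=6.000: state=(1.035, 2.570)
t=6.250: state=(0.883, 2.129)
t=6.500: state=(0.826, 1.747)
t=6.560: state=(0.822, 1.665)

(x, y) = (0.822, 1.665)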